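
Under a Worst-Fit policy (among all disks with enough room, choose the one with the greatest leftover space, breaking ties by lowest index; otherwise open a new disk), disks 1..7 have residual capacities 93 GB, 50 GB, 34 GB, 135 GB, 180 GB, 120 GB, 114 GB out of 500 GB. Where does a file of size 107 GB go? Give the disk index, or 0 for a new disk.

Disks with room: disk 4 (135 GB), disk 5 (180 GB), disk 6 (120 GB), disk 7 (114 GB).
Most room is disk 5 with 180 GB free.

5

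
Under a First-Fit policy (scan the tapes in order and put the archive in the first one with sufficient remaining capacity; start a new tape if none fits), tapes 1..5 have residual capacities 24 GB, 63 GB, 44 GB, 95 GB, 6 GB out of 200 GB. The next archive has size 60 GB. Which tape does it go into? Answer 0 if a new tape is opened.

Tapes with room: tape 2 (63 GB), tape 4 (95 GB).
The first with room is tape 2.

2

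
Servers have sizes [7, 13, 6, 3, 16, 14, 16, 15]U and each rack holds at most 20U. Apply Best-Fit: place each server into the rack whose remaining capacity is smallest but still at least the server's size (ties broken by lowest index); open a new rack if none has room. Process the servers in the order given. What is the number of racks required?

6

rack 1: place 7U, 13U left
rack 1: place 13U, 0U left
rack 2: place 6U, 14U left
rack 2: place 3U, 11U left
rack 3: place 16U, 4U left
rack 4: place 14U, 6U left
rack 5: place 16U, 4U left
rack 6: place 15U, 5U left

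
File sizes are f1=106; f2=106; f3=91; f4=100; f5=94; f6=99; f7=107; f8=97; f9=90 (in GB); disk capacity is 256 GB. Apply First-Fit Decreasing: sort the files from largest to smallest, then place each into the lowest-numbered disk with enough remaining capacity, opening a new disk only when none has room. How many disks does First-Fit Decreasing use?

5

Sorted descending: 107, 106, 106, 100, 99, 97, 94, 91, 90.
107 GB → disk 1 (remaining 149 GB)
106 GB → disk 1 (remaining 43 GB)
106 GB → disk 2 (remaining 150 GB)
100 GB → disk 2 (remaining 50 GB)
99 GB → disk 3 (remaining 157 GB)
97 GB → disk 3 (remaining 60 GB)
94 GB → disk 4 (remaining 162 GB)
91 GB → disk 4 (remaining 71 GB)
90 GB → disk 5 (remaining 166 GB)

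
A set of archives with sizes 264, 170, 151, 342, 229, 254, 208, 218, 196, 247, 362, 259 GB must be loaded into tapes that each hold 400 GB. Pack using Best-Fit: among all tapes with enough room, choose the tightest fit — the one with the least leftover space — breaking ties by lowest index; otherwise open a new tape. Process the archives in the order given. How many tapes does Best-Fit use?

11 tapes

Put 264 GB in tape 1; 136 GB remain.
Put 170 GB in tape 2; 230 GB remain.
Put 151 GB in tape 2; 79 GB remain.
Put 342 GB in tape 3; 58 GB remain.
Put 229 GB in tape 4; 171 GB remain.
Put 254 GB in tape 5; 146 GB remain.
Put 208 GB in tape 6; 192 GB remain.
Put 218 GB in tape 7; 182 GB remain.
Put 196 GB in tape 8; 204 GB remain.
Put 247 GB in tape 9; 153 GB remain.
Put 362 GB in tape 10; 38 GB remain.
Put 259 GB in tape 11; 141 GB remain.
Final tapes: [264] [170,151] [342] [229] [254] [208] [218] [196] [247] [362] [259].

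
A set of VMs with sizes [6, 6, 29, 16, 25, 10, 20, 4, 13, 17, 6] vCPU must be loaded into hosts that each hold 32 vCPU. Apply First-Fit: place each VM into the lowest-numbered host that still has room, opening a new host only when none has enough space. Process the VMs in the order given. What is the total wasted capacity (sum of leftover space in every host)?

8

Put 6 vCPU in host 1; 26 vCPU remain.
Put 6 vCPU in host 1; 20 vCPU remain.
Put 29 vCPU in host 2; 3 vCPU remain.
Put 16 vCPU in host 1; 4 vCPU remain.
Put 25 vCPU in host 3; 7 vCPU remain.
Put 10 vCPU in host 4; 22 vCPU remain.
Put 20 vCPU in host 4; 2 vCPU remain.
Put 4 vCPU in host 1; 0 vCPU remain.
Put 13 vCPU in host 5; 19 vCPU remain.
Put 17 vCPU in host 5; 2 vCPU remain.
Put 6 vCPU in host 3; 1 vCPU remain.
5 hosts × 32 vCPU = 160 vCPU; used 152 vCPU; unused 8 vCPU.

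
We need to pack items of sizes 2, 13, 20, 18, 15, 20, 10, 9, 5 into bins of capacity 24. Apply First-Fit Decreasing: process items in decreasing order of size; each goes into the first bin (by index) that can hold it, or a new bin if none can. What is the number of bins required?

5 bins

Sorted descending: 20, 20, 18, 15, 13, 10, 9, 5, 2.
Put 20 in bin 1; 4 remain.
Put 20 in bin 2; 4 remain.
Put 18 in bin 3; 6 remain.
Put 15 in bin 4; 9 remain.
Put 13 in bin 5; 11 remain.
Put 10 in bin 5; 1 remain.
Put 9 in bin 4; 0 remain.
Put 5 in bin 3; 1 remain.
Put 2 in bin 1; 2 remain.
Final bins: [20,2] [20] [18,5] [15,9] [13,10].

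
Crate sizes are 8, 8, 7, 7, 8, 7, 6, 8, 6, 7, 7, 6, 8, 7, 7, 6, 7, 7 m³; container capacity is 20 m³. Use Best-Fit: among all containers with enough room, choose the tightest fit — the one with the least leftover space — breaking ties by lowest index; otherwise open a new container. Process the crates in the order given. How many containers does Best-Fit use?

8 m³ → container 1 (remaining 12 m³)
8 m³ → container 1 (remaining 4 m³)
7 m³ → container 2 (remaining 13 m³)
7 m³ → container 2 (remaining 6 m³)
8 m³ → container 3 (remaining 12 m³)
7 m³ → container 3 (remaining 5 m³)
6 m³ → container 2 (remaining 0 m³)
8 m³ → container 4 (remaining 12 m³)
6 m³ → container 4 (remaining 6 m³)
7 m³ → container 5 (remaining 13 m³)
7 m³ → container 5 (remaining 6 m³)
6 m³ → container 4 (remaining 0 m³)
8 m³ → container 6 (remaining 12 m³)
7 m³ → container 6 (remaining 5 m³)
7 m³ → container 7 (remaining 13 m³)
6 m³ → container 5 (remaining 0 m³)
7 m³ → container 7 (remaining 6 m³)
7 m³ → container 8 (remaining 13 m³)
Final containers: [8,8] [7,7,6] [8,7] [8,6,6] [7,7,6] [8,7] [7,7] [7].

8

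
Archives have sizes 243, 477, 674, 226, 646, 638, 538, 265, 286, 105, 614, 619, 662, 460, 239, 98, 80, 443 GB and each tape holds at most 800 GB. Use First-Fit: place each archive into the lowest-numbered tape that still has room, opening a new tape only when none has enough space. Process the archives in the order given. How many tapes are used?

243 GB → tape 1 (remaining 557 GB)
477 GB → tape 1 (remaining 80 GB)
674 GB → tape 2 (remaining 126 GB)
226 GB → tape 3 (remaining 574 GB)
646 GB → tape 4 (remaining 154 GB)
638 GB → tape 5 (remaining 162 GB)
538 GB → tape 3 (remaining 36 GB)
265 GB → tape 6 (remaining 535 GB)
286 GB → tape 6 (remaining 249 GB)
105 GB → tape 2 (remaining 21 GB)
614 GB → tape 7 (remaining 186 GB)
619 GB → tape 8 (remaining 181 GB)
662 GB → tape 9 (remaining 138 GB)
460 GB → tape 10 (remaining 340 GB)
239 GB → tape 6 (remaining 10 GB)
98 GB → tape 4 (remaining 56 GB)
80 GB → tape 1 (remaining 0 GB)
443 GB → tape 11 (remaining 357 GB)
Final tapes: [243,477,80] [674,105] [226,538] [646,98] [638] [265,286,239] [614] [619] [662] [460] [443].

11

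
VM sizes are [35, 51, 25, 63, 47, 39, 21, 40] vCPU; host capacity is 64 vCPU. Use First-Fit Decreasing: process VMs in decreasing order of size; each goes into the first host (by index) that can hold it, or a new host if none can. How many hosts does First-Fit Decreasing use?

6 hosts

Sorted descending: 63, 51, 47, 40, 39, 35, 25, 21.
Put 63 vCPU in host 1; 1 vCPU remain.
Put 51 vCPU in host 2; 13 vCPU remain.
Put 47 vCPU in host 3; 17 vCPU remain.
Put 40 vCPU in host 4; 24 vCPU remain.
Put 39 vCPU in host 5; 25 vCPU remain.
Put 35 vCPU in host 6; 29 vCPU remain.
Put 25 vCPU in host 5; 0 vCPU remain.
Put 21 vCPU in host 4; 3 vCPU remain.
Final hosts: [63] [51] [47] [40,21] [39,25] [35].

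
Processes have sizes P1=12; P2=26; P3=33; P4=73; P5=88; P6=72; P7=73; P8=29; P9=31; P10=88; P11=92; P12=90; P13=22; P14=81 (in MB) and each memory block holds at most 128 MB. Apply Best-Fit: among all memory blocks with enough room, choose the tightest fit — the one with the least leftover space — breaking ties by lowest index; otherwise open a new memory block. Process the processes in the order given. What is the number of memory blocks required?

9

Put P1 (12 MB) in memory block 1; 116 MB remain.
Put P2 (26 MB) in memory block 1; 90 MB remain.
Put P3 (33 MB) in memory block 1; 57 MB remain.
Put P4 (73 MB) in memory block 2; 55 MB remain.
Put P5 (88 MB) in memory block 3; 40 MB remain.
Put P6 (72 MB) in memory block 4; 56 MB remain.
Put P7 (73 MB) in memory block 5; 55 MB remain.
Put P8 (29 MB) in memory block 3; 11 MB remain.
Put P9 (31 MB) in memory block 2; 24 MB remain.
Put P10 (88 MB) in memory block 6; 40 MB remain.
Put P11 (92 MB) in memory block 7; 36 MB remain.
Put P12 (90 MB) in memory block 8; 38 MB remain.
Put P13 (22 MB) in memory block 2; 2 MB remain.
Put P14 (81 MB) in memory block 9; 47 MB remain.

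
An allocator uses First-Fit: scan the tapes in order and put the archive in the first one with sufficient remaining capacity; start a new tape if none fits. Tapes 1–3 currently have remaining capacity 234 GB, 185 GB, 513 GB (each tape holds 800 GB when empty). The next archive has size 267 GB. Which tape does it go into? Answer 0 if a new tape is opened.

Tapes with room: tape 3 (513 GB).
The first with room is tape 3.

3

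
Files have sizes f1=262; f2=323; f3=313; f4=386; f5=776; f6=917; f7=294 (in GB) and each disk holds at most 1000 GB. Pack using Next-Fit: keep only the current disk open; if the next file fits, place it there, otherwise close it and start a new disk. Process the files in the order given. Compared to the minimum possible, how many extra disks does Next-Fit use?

1

Next-Fit: [262,323,313] [386] [776] [917] [294] → 5 disks.
Total size 3271 GB; any packing needs at least ⌈3271/1000⌉ = 4 disks.
An optimal packing achieves that bound: [917] [776] [386,323,262] [313,294] → 4 disks.
Excess: 5 − 4 = 1.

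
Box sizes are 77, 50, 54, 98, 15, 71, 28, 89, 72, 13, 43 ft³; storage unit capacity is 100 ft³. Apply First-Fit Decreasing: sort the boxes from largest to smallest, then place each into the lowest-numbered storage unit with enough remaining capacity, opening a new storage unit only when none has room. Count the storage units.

Sorted descending: 98, 89, 77, 72, 71, 54, 50, 43, 28, 15, 13.
storage unit 1: place 98 ft³, 2 ft³ left
storage unit 2: place 89 ft³, 11 ft³ left
storage unit 3: place 77 ft³, 23 ft³ left
storage unit 4: place 72 ft³, 28 ft³ left
storage unit 5: place 71 ft³, 29 ft³ left
storage unit 6: place 54 ft³, 46 ft³ left
storage unit 7: place 50 ft³, 50 ft³ left
storage unit 6: place 43 ft³, 3 ft³ left
storage unit 4: place 28 ft³, 0 ft³ left
storage unit 3: place 15 ft³, 8 ft³ left
storage unit 5: place 13 ft³, 16 ft³ left
Final storage units: [98] [89] [77,15] [72,28] [71,13] [54,43] [50].

7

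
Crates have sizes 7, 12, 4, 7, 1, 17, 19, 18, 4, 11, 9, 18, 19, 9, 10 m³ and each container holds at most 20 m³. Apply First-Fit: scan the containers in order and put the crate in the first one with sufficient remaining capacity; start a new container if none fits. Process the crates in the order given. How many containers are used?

9

Put 7 m³ in container 1; 13 m³ remain.
Put 12 m³ in container 1; 1 m³ remain.
Put 4 m³ in container 2; 16 m³ remain.
Put 7 m³ in container 2; 9 m³ remain.
Put 1 m³ in container 1; 0 m³ remain.
Put 17 m³ in container 3; 3 m³ remain.
Put 19 m³ in container 4; 1 m³ remain.
Put 18 m³ in container 5; 2 m³ remain.
Put 4 m³ in container 2; 5 m³ remain.
Put 11 m³ in container 6; 9 m³ remain.
Put 9 m³ in container 6; 0 m³ remain.
Put 18 m³ in container 7; 2 m³ remain.
Put 19 m³ in container 8; 1 m³ remain.
Put 9 m³ in container 9; 11 m³ remain.
Put 10 m³ in container 9; 1 m³ remain.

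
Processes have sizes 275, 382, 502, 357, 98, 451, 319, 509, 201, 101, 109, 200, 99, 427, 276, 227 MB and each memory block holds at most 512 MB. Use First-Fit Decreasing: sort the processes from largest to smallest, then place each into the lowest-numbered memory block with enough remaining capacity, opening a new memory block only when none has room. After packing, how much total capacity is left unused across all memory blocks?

587

Sorted descending: 509, 502, 451, 427, 382, 357, 319, 276, 275, 227, 201, 200, 109, 101, 99, 98.
memory block 1: place 509 MB, 3 MB left
memory block 2: place 502 MB, 10 MB left
memory block 3: place 451 MB, 61 MB left
memory block 4: place 427 MB, 85 MB left
memory block 5: place 382 MB, 130 MB left
memory block 6: place 357 MB, 155 MB left
memory block 7: place 319 MB, 193 MB left
memory block 8: place 276 MB, 236 MB left
memory block 9: place 275 MB, 237 MB left
memory block 8: place 227 MB, 9 MB left
memory block 9: place 201 MB, 36 MB left
memory block 10: place 200 MB, 312 MB left
memory block 5: place 109 MB, 21 MB left
memory block 6: place 101 MB, 54 MB left
memory block 7: place 99 MB, 94 MB left
memory block 10: place 98 MB, 214 MB left
10 memory blocks × 512 MB = 5120 MB; used 4533 MB; unused 587 MB.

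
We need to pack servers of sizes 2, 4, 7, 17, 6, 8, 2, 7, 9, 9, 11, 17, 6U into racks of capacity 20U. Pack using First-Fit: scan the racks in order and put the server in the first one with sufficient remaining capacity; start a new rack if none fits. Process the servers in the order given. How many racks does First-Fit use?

6

2U → rack 1 (remaining 18U)
4U → rack 1 (remaining 14U)
7U → rack 1 (remaining 7U)
17U → rack 2 (remaining 3U)
6U → rack 1 (remaining 1U)
8U → rack 3 (remaining 12U)
2U → rack 2 (remaining 1U)
7U → rack 3 (remaining 5U)
9U → rack 4 (remaining 11U)
9U → rack 4 (remaining 2U)
11U → rack 5 (remaining 9U)
17U → rack 6 (remaining 3U)
6U → rack 5 (remaining 3U)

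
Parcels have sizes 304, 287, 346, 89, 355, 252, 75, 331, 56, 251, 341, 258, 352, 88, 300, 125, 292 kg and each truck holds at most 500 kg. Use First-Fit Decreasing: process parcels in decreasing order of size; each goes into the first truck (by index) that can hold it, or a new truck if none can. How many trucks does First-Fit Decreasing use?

Sorted descending: 355, 352, 346, 341, 331, 304, 300, 292, 287, 258, 252, 251, 125, 89, 88, 75, 56.
355 kg → truck 1 (remaining 145 kg)
352 kg → truck 2 (remaining 148 kg)
346 kg → truck 3 (remaining 154 kg)
341 kg → truck 4 (remaining 159 kg)
331 kg → truck 5 (remaining 169 kg)
304 kg → truck 6 (remaining 196 kg)
300 kg → truck 7 (remaining 200 kg)
292 kg → truck 8 (remaining 208 kg)
287 kg → truck 9 (remaining 213 kg)
258 kg → truck 10 (remaining 242 kg)
252 kg → truck 11 (remaining 248 kg)
251 kg → truck 12 (remaining 249 kg)
125 kg → truck 1 (remaining 20 kg)
89 kg → truck 2 (remaining 59 kg)
88 kg → truck 3 (remaining 66 kg)
75 kg → truck 4 (remaining 84 kg)
56 kg → truck 2 (remaining 3 kg)
Final trucks: [355,125] [352,89,56] [346,88] [341,75] [331] [304] [300] [292] [287] [258] [252] [251].

12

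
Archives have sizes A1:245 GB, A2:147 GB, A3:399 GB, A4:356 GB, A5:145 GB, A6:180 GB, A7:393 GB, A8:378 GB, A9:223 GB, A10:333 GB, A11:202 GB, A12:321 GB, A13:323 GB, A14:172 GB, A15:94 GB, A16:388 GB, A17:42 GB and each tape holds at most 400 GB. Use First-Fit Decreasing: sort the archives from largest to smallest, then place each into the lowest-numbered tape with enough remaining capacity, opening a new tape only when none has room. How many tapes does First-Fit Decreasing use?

Sorted descending: 399, 393, 388, 378, 356, 333, 323, 321, 245, 223, 202, 180, 172, 147, 145, 94, 42.
399 GB → tape 1 (remaining 1 GB)
393 GB → tape 2 (remaining 7 GB)
388 GB → tape 3 (remaining 12 GB)
378 GB → tape 4 (remaining 22 GB)
356 GB → tape 5 (remaining 44 GB)
333 GB → tape 6 (remaining 67 GB)
323 GB → tape 7 (remaining 77 GB)
321 GB → tape 8 (remaining 79 GB)
245 GB → tape 9 (remaining 155 GB)
223 GB → tape 10 (remaining 177 GB)
202 GB → tape 11 (remaining 198 GB)
180 GB → tape 11 (remaining 18 GB)
172 GB → tape 10 (remaining 5 GB)
147 GB → tape 9 (remaining 8 GB)
145 GB → tape 12 (remaining 255 GB)
94 GB → tape 12 (remaining 161 GB)
42 GB → tape 5 (remaining 2 GB)

12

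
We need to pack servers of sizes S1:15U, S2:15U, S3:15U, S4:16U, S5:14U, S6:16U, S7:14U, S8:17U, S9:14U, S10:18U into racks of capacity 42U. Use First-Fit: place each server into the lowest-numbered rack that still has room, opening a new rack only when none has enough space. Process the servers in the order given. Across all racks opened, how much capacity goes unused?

Put S1 (15U) in rack 1; 27U remain.
Put S2 (15U) in rack 1; 12U remain.
Put S3 (15U) in rack 2; 27U remain.
Put S4 (16U) in rack 2; 11U remain.
Put S5 (14U) in rack 3; 28U remain.
Put S6 (16U) in rack 3; 12U remain.
Put S7 (14U) in rack 4; 28U remain.
Put S8 (17U) in rack 4; 11U remain.
Put S9 (14U) in rack 5; 28U remain.
Put S10 (18U) in rack 5; 10U remain.
5 racks × 42U = 210U; used 154U; unused 56U.

56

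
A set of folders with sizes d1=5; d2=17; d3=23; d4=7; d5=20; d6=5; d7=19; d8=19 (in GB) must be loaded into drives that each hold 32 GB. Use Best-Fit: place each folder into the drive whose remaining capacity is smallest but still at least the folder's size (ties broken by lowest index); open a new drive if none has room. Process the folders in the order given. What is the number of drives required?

drive 1: place d1 (5 GB), 27 GB left
drive 1: place d2 (17 GB), 10 GB left
drive 2: place d3 (23 GB), 9 GB left
drive 2: place d4 (7 GB), 2 GB left
drive 3: place d5 (20 GB), 12 GB left
drive 1: place d6 (5 GB), 5 GB left
drive 4: place d7 (19 GB), 13 GB left
drive 5: place d8 (19 GB), 13 GB left

5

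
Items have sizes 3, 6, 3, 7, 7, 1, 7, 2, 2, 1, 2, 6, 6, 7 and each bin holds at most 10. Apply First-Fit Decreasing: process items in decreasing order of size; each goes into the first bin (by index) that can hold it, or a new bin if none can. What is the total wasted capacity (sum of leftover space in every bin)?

Sorted descending: 7, 7, 7, 7, 6, 6, 6, 3, 3, 2, 2, 2, 1, 1.
7 → bin 1 (remaining 3)
7 → bin 2 (remaining 3)
7 → bin 3 (remaining 3)
7 → bin 4 (remaining 3)
6 → bin 5 (remaining 4)
6 → bin 6 (remaining 4)
6 → bin 7 (remaining 4)
3 → bin 1 (remaining 0)
3 → bin 2 (remaining 0)
2 → bin 3 (remaining 1)
2 → bin 4 (remaining 1)
2 → bin 5 (remaining 2)
1 → bin 3 (remaining 0)
1 → bin 4 (remaining 0)
7 bins × 10 = 70; used 60; unused 10.

10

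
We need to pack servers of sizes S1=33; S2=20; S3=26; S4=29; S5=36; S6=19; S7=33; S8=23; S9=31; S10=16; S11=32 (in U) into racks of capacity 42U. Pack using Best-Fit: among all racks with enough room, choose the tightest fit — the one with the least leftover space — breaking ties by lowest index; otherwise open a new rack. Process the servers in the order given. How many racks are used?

Put S1 (33U) in rack 1; 9U remain.
Put S2 (20U) in rack 2; 22U remain.
Put S3 (26U) in rack 3; 16U remain.
Put S4 (29U) in rack 4; 13U remain.
Put S5 (36U) in rack 5; 6U remain.
Put S6 (19U) in rack 2; 3U remain.
Put S7 (33U) in rack 6; 9U remain.
Put S8 (23U) in rack 7; 19U remain.
Put S9 (31U) in rack 8; 11U remain.
Put S10 (16U) in rack 3; 0U remain.
Put S11 (32U) in rack 9; 10U remain.
Final racks: [33] [20,19] [26,16] [29] [36] [33] [23] [31] [32].

9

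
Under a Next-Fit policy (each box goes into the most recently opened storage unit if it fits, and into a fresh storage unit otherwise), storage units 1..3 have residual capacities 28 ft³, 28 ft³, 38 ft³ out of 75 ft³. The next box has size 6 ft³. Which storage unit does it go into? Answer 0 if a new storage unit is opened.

3

Next-Fit only looks at storage unit 3, which has 38 ft³ free.
6 ft³ fits there.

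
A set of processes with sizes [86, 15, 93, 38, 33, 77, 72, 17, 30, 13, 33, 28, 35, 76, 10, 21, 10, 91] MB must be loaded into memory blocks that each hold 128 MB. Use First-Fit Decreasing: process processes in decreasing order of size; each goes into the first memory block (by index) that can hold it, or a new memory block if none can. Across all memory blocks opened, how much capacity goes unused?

Sorted descending: 93, 91, 86, 77, 76, 72, 38, 35, 33, 33, 30, 28, 21, 17, 15, 13, 10, 10.
Put 93 MB in memory block 1; 35 MB remain.
Put 91 MB in memory block 2; 37 MB remain.
Put 86 MB in memory block 3; 42 MB remain.
Put 77 MB in memory block 4; 51 MB remain.
Put 76 MB in memory block 5; 52 MB remain.
Put 72 MB in memory block 6; 56 MB remain.
Put 38 MB in memory block 3; 4 MB remain.
Put 35 MB in memory block 1; 0 MB remain.
Put 33 MB in memory block 2; 4 MB remain.
Put 33 MB in memory block 4; 18 MB remain.
Put 30 MB in memory block 5; 22 MB remain.
Put 28 MB in memory block 6; 28 MB remain.
Put 21 MB in memory block 5; 1 MB remain.
Put 17 MB in memory block 4; 1 MB remain.
Put 15 MB in memory block 6; 13 MB remain.
Put 13 MB in memory block 6; 0 MB remain.
Put 10 MB in memory block 7; 118 MB remain.
Put 10 MB in memory block 7; 108 MB remain.
7 memory blocks × 128 MB = 896 MB; used 778 MB; unused 118 MB.

118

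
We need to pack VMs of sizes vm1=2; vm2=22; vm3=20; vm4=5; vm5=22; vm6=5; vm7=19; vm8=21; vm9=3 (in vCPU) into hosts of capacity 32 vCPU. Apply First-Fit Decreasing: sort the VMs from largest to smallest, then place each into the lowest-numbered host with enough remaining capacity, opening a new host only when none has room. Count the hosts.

Sorted descending: 22, 22, 21, 20, 19, 5, 5, 3, 2.
host 1: place 22 vCPU, 10 vCPU left
host 2: place 22 vCPU, 10 vCPU left
host 3: place 21 vCPU, 11 vCPU left
host 4: place 20 vCPU, 12 vCPU left
host 5: place 19 vCPU, 13 vCPU left
host 1: place 5 vCPU, 5 vCPU left
host 1: place 5 vCPU, 0 vCPU left
host 2: place 3 vCPU, 7 vCPU left
host 2: place 2 vCPU, 5 vCPU left

5 hosts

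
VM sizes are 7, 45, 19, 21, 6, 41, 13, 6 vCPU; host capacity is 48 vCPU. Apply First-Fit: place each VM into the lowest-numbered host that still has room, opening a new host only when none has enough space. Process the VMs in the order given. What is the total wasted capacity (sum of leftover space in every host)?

7 vCPU → host 1 (remaining 41 vCPU)
45 vCPU → host 2 (remaining 3 vCPU)
19 vCPU → host 1 (remaining 22 vCPU)
21 vCPU → host 1 (remaining 1 vCPU)
6 vCPU → host 3 (remaining 42 vCPU)
41 vCPU → host 3 (remaining 1 vCPU)
13 vCPU → host 4 (remaining 35 vCPU)
6 vCPU → host 4 (remaining 29 vCPU)
4 hosts × 48 vCPU = 192 vCPU; used 158 vCPU; unused 34 vCPU.

34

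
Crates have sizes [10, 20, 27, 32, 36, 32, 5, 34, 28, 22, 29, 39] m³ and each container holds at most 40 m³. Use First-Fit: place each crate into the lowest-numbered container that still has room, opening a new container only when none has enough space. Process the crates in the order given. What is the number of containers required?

Put 10 m³ in container 1; 30 m³ remain.
Put 20 m³ in container 1; 10 m³ remain.
Put 27 m³ in container 2; 13 m³ remain.
Put 32 m³ in container 3; 8 m³ remain.
Put 36 m³ in container 4; 4 m³ remain.
Put 32 m³ in container 5; 8 m³ remain.
Put 5 m³ in container 1; 5 m³ remain.
Put 34 m³ in container 6; 6 m³ remain.
Put 28 m³ in container 7; 12 m³ remain.
Put 22 m³ in container 8; 18 m³ remain.
Put 29 m³ in container 9; 11 m³ remain.
Put 39 m³ in container 10; 1 m³ remain.
Final containers: [10,20,5] [27] [32] [36] [32] [34] [28] [22] [29] [39].

10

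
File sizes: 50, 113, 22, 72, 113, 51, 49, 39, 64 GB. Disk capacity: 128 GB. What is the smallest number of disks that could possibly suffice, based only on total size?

5

Total size = 50 + 113 + 22 + 72 + 113 + 51 + 49 + 39 + 64 = 573 GB.
⌈573 / 128⌉ = 5.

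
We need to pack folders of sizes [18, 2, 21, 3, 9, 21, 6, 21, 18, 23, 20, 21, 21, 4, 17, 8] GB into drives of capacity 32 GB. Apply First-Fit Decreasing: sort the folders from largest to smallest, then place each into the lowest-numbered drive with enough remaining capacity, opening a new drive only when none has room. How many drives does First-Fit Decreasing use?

Sorted descending: 23, 21, 21, 21, 21, 21, 20, 18, 18, 17, 9, 8, 6, 4, 3, 2.
drive 1: place 23 GB, 9 GB left
drive 2: place 21 GB, 11 GB left
drive 3: place 21 GB, 11 GB left
drive 4: place 21 GB, 11 GB left
drive 5: place 21 GB, 11 GB left
drive 6: place 21 GB, 11 GB left
drive 7: place 20 GB, 12 GB left
drive 8: place 18 GB, 14 GB left
drive 9: place 18 GB, 14 GB left
drive 10: place 17 GB, 15 GB left
drive 1: place 9 GB, 0 GB left
drive 2: place 8 GB, 3 GB left
drive 3: place 6 GB, 5 GB left
drive 3: place 4 GB, 1 GB left
drive 2: place 3 GB, 0 GB left
drive 4: place 2 GB, 9 GB left

10 drives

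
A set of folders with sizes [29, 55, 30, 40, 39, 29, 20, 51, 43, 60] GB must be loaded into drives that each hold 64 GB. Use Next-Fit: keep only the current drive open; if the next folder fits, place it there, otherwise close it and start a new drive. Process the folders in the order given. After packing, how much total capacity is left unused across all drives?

180

29 GB → drive 1 (remaining 35 GB)
55 GB → drive 2 (remaining 9 GB)
30 GB → drive 3 (remaining 34 GB)
40 GB → drive 4 (remaining 24 GB)
39 GB → drive 5 (remaining 25 GB)
29 GB → drive 6 (remaining 35 GB)
20 GB → drive 6 (remaining 15 GB)
51 GB → drive 7 (remaining 13 GB)
43 GB → drive 8 (remaining 21 GB)
60 GB → drive 9 (remaining 4 GB)
9 drives × 64 GB = 576 GB; used 396 GB; unused 180 GB.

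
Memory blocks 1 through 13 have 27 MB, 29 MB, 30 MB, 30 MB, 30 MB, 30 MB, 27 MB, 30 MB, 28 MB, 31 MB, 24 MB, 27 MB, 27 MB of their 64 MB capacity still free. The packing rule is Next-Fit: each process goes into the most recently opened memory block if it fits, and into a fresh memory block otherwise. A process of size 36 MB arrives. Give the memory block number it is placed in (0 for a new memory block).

Next-Fit only looks at memory block 13, which has 27 MB free.
36 MB does not fit, so a new memory block is opened.

0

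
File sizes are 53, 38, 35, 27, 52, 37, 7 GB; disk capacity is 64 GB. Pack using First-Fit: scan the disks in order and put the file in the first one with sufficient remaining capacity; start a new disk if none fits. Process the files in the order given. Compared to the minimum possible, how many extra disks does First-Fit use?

First-Fit: [53,7] [38] [35,27] [52] [37] → 5 disks.
5 files exceed 32 GB (half the capacity), and no two of those can share a disk, so at least 5 disks are needed.
So 5 is already optimal.

0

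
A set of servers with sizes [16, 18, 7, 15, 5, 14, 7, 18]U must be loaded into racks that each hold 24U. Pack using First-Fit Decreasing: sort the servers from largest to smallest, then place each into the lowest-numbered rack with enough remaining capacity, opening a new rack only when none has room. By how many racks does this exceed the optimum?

0

First-Fit Decreasing: [18,5] [18] [16,7] [15,7] [14] → 5 racks.
Total size 100U; any packing needs at least ⌈100/24⌉ = 5 racks.
So 5 is already optimal.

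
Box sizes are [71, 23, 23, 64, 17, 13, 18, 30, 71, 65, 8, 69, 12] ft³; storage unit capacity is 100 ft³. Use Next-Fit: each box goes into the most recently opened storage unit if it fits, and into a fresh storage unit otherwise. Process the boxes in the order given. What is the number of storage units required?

6

storage unit 1: place 71 ft³, 29 ft³ left
storage unit 1: place 23 ft³, 6 ft³ left
storage unit 2: place 23 ft³, 77 ft³ left
storage unit 2: place 64 ft³, 13 ft³ left
storage unit 3: place 17 ft³, 83 ft³ left
storage unit 3: place 13 ft³, 70 ft³ left
storage unit 3: place 18 ft³, 52 ft³ left
storage unit 3: place 30 ft³, 22 ft³ left
storage unit 4: place 71 ft³, 29 ft³ left
storage unit 5: place 65 ft³, 35 ft³ left
storage unit 5: place 8 ft³, 27 ft³ left
storage unit 6: place 69 ft³, 31 ft³ left
storage unit 6: place 12 ft³, 19 ft³ left
Final storage units: [71,23] [23,64] [17,13,18,30] [71] [65,8] [69,12].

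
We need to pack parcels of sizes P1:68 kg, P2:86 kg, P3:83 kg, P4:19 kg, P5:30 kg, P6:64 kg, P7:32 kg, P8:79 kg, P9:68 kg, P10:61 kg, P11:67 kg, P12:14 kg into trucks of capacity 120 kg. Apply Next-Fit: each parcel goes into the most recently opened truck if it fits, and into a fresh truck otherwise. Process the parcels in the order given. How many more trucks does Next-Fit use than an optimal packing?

Next-Fit: [68] [86] [83,19] [30,64] [32,79] [68] [61] [67,14] → 8 trucks.
8 parcels exceed 60 kg (half the capacity), and no two of those can share a truck, so at least 8 trucks are needed.
So 8 is already optimal.

0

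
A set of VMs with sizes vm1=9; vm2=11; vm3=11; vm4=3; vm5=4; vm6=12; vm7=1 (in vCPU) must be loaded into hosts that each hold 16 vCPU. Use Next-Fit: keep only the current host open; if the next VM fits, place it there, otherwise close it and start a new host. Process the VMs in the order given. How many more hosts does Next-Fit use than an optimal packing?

Next-Fit: [9] [11] [11,3] [4,12] [1] → 5 hosts.
Total size 51 vCPU; any packing needs at least ⌈51/16⌉ = 4 hosts.
An optimal packing achieves that bound: [12,4] [11,3,1] [11] [9] → 4 hosts.
Excess: 5 − 4 = 1.

1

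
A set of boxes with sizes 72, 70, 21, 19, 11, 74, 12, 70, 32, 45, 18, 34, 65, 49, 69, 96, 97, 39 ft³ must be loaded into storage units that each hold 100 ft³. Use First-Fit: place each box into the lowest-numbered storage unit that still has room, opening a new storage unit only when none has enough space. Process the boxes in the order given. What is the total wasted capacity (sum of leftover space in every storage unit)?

storage unit 1: place 72 ft³, 28 ft³ left
storage unit 2: place 70 ft³, 30 ft³ left
storage unit 1: place 21 ft³, 7 ft³ left
storage unit 2: place 19 ft³, 11 ft³ left
storage unit 2: place 11 ft³, 0 ft³ left
storage unit 3: place 74 ft³, 26 ft³ left
storage unit 3: place 12 ft³, 14 ft³ left
storage unit 4: place 70 ft³, 30 ft³ left
storage unit 5: place 32 ft³, 68 ft³ left
storage unit 5: place 45 ft³, 23 ft³ left
storage unit 4: place 18 ft³, 12 ft³ left
storage unit 6: place 34 ft³, 66 ft³ left
storage unit 6: place 65 ft³, 1 ft³ left
storage unit 7: place 49 ft³, 51 ft³ left
storage unit 8: place 69 ft³, 31 ft³ left
storage unit 9: place 96 ft³, 4 ft³ left
storage unit 10: place 97 ft³, 3 ft³ left
storage unit 7: place 39 ft³, 12 ft³ left
10 storage units × 100 ft³ = 1000 ft³; used 893 ft³; unused 107 ft³.

107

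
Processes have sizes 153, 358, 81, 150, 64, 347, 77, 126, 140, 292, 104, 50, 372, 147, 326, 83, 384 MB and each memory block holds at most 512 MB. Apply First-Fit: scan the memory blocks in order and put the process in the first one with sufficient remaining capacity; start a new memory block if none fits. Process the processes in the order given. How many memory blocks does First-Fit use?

memory block 1: place 153 MB, 359 MB left
memory block 1: place 358 MB, 1 MB left
memory block 2: place 81 MB, 431 MB left
memory block 2: place 150 MB, 281 MB left
memory block 2: place 64 MB, 217 MB left
memory block 3: place 347 MB, 165 MB left
memory block 2: place 77 MB, 140 MB left
memory block 2: place 126 MB, 14 MB left
memory block 3: place 140 MB, 25 MB left
memory block 4: place 292 MB, 220 MB left
memory block 4: place 104 MB, 116 MB left
memory block 4: place 50 MB, 66 MB left
memory block 5: place 372 MB, 140 MB left
memory block 6: place 147 MB, 365 MB left
memory block 6: place 326 MB, 39 MB left
memory block 5: place 83 MB, 57 MB left
memory block 7: place 384 MB, 128 MB left

7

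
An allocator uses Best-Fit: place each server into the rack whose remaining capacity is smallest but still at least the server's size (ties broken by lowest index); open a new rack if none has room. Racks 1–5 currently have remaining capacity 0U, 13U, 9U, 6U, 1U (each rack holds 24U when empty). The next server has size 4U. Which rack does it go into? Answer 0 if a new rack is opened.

Racks with room: rack 2 (13U), rack 3 (9U), rack 4 (6U).
Tightest fit is rack 4 with 6U free.

4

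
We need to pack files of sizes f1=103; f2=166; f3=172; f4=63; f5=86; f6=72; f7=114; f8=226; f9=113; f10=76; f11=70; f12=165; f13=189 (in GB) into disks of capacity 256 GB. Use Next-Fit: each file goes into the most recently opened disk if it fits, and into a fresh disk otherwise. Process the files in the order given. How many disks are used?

f1 (103 GB) → disk 1 (remaining 153 GB)
f2 (166 GB) → disk 2 (remaining 90 GB)
f3 (172 GB) → disk 3 (remaining 84 GB)
f4 (63 GB) → disk 3 (remaining 21 GB)
f5 (86 GB) → disk 4 (remaining 170 GB)
f6 (72 GB) → disk 4 (remaining 98 GB)
f7 (114 GB) → disk 5 (remaining 142 GB)
f8 (226 GB) → disk 6 (remaining 30 GB)
f9 (113 GB) → disk 7 (remaining 143 GB)
f10 (76 GB) → disk 7 (remaining 67 GB)
f11 (70 GB) → disk 8 (remaining 186 GB)
f12 (165 GB) → disk 8 (remaining 21 GB)
f13 (189 GB) → disk 9 (remaining 67 GB)

9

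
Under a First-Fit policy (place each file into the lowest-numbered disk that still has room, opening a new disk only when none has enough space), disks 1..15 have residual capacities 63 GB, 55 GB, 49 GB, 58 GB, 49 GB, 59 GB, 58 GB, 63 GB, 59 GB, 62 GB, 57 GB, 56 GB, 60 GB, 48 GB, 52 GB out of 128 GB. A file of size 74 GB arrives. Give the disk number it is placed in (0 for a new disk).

0

No disk has ≥ 74 GB free, so a new disk is opened.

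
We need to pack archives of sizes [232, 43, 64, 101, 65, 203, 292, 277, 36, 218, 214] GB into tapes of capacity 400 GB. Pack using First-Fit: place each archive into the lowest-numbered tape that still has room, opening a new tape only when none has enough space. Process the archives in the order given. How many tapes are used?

tape 1: place 232 GB, 168 GB left
tape 1: place 43 GB, 125 GB left
tape 1: place 64 GB, 61 GB left
tape 2: place 101 GB, 299 GB left
tape 2: place 65 GB, 234 GB left
tape 2: place 203 GB, 31 GB left
tape 3: place 292 GB, 108 GB left
tape 4: place 277 GB, 123 GB left
tape 1: place 36 GB, 25 GB left
tape 5: place 218 GB, 182 GB left
tape 6: place 214 GB, 186 GB left

6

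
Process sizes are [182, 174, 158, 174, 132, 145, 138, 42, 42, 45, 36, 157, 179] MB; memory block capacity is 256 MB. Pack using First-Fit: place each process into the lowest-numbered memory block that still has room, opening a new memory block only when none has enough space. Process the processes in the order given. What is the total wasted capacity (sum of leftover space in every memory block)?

Put 182 MB in memory block 1; 74 MB remain.
Put 174 MB in memory block 2; 82 MB remain.
Put 158 MB in memory block 3; 98 MB remain.
Put 174 MB in memory block 4; 82 MB remain.
Put 132 MB in memory block 5; 124 MB remain.
Put 145 MB in memory block 6; 111 MB remain.
Put 138 MB in memory block 7; 118 MB remain.
Put 42 MB in memory block 1; 32 MB remain.
Put 42 MB in memory block 2; 40 MB remain.
Put 45 MB in memory block 3; 53 MB remain.
Put 36 MB in memory block 2; 4 MB remain.
Put 157 MB in memory block 8; 99 MB remain.
Put 179 MB in memory block 9; 77 MB remain.
9 memory blocks × 256 MB = 2304 MB; used 1604 MB; unused 700 MB.

700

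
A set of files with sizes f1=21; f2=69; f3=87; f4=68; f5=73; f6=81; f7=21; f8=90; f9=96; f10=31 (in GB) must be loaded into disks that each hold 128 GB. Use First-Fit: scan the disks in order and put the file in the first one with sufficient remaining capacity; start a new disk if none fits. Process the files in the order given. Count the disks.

f1 (21 GB) → disk 1 (remaining 107 GB)
f2 (69 GB) → disk 1 (remaining 38 GB)
f3 (87 GB) → disk 2 (remaining 41 GB)
f4 (68 GB) → disk 3 (remaining 60 GB)
f5 (73 GB) → disk 4 (remaining 55 GB)
f6 (81 GB) → disk 5 (remaining 47 GB)
f7 (21 GB) → disk 1 (remaining 17 GB)
f8 (90 GB) → disk 6 (remaining 38 GB)
f9 (96 GB) → disk 7 (remaining 32 GB)
f10 (31 GB) → disk 2 (remaining 10 GB)

7 disks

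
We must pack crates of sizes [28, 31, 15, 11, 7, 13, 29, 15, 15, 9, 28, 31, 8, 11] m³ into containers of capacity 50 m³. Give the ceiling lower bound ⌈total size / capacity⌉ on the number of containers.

Total size = 28 + 31 + 15 + 11 + 7 + 13 + 29 + 15 + 15 + 9 + 28 + 31 + 8 + 11 = 251 m³.
⌈251 / 50⌉ = 6.

6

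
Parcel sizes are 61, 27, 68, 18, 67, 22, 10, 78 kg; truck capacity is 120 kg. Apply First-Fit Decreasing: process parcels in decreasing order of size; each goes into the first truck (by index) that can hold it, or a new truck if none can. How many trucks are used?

Sorted descending: 78, 68, 67, 61, 27, 22, 18, 10.
78 kg → truck 1 (remaining 42 kg)
68 kg → truck 2 (remaining 52 kg)
67 kg → truck 3 (remaining 53 kg)
61 kg → truck 4 (remaining 59 kg)
27 kg → truck 1 (remaining 15 kg)
22 kg → truck 2 (remaining 30 kg)
18 kg → truck 2 (remaining 12 kg)
10 kg → truck 1 (remaining 5 kg)

4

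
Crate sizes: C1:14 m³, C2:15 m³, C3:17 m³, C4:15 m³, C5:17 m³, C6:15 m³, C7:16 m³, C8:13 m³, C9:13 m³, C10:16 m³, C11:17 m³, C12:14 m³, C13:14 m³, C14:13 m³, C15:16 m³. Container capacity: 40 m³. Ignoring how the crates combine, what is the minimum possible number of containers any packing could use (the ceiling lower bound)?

6 containers

Total size = 14 + 15 + 17 + 15 + 17 + 15 + 16 + 13 + 13 + 16 + 17 + 14 + 14 + 13 + 16 = 225 m³.
⌈225 / 40⌉ = 6.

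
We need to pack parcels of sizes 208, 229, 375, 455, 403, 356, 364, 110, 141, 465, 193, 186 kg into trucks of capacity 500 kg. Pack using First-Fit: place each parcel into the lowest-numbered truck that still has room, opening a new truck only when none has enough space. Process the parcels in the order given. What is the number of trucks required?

8 trucks

truck 1: place 208 kg, 292 kg left
truck 1: place 229 kg, 63 kg left
truck 2: place 375 kg, 125 kg left
truck 3: place 455 kg, 45 kg left
truck 4: place 403 kg, 97 kg left
truck 5: place 356 kg, 144 kg left
truck 6: place 364 kg, 136 kg left
truck 2: place 110 kg, 15 kg left
truck 5: place 141 kg, 3 kg left
truck 7: place 465 kg, 35 kg left
truck 8: place 193 kg, 307 kg left
truck 8: place 186 kg, 121 kg left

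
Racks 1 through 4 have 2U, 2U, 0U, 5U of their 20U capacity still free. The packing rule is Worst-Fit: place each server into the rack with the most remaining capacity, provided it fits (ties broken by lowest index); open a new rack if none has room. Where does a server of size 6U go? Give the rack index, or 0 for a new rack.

0

No rack has ≥ 6U free, so a new rack is opened.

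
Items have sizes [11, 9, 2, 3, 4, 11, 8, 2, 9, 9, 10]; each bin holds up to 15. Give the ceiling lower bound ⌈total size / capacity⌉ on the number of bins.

Total size = 11 + 9 + 2 + 3 + 4 + 11 + 8 + 2 + 9 + 9 + 10 = 78.
⌈78 / 15⌉ = 6.

6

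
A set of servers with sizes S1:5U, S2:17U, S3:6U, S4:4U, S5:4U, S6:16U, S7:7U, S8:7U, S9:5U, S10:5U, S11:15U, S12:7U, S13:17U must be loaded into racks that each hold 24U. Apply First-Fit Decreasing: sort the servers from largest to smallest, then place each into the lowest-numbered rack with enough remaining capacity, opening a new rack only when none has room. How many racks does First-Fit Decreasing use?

5

Sorted descending: 17, 17, 16, 15, 7, 7, 7, 6, 5, 5, 5, 4, 4.
17U → rack 1 (remaining 7U)
17U → rack 2 (remaining 7U)
16U → rack 3 (remaining 8U)
15U → rack 4 (remaining 9U)
7U → rack 1 (remaining 0U)
7U → rack 2 (remaining 0U)
7U → rack 3 (remaining 1U)
6U → rack 4 (remaining 3U)
5U → rack 5 (remaining 19U)
5U → rack 5 (remaining 14U)
5U → rack 5 (remaining 9U)
4U → rack 5 (remaining 5U)
4U → rack 5 (remaining 1U)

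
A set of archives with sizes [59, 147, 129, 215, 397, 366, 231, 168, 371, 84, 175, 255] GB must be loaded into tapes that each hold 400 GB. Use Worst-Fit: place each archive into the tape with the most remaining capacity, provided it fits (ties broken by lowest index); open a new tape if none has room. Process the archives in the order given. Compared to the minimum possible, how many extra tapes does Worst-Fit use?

Worst-Fit: [59,147,129] [215,168] [397] [366] [231,84] [371] [175] [255] → 8 tapes.
Total size 2597 GB; any packing needs at least ⌈2597/400⌉ = 7 tapes.
An optimal packing achieves that bound: [397] [371] [366] [255,129] [231,168] [215,175] [147,84,59] → 7 tapes.
Excess: 8 − 7 = 1.

1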